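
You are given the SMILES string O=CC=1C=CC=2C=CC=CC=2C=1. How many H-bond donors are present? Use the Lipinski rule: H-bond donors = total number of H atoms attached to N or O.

Donors: find every N or O and count the H atoms it carries.
  atom 1 (O): bond orders sum to 2 → 0 H
Lipinski HBD = 0.

0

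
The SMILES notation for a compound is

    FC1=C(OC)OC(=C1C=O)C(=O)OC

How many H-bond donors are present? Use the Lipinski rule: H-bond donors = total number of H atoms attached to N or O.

0

Donors: find every N or O and count the H atoms it carries.
  atom 4 (O): bond orders sum to 2 → 0 H
  atom 6 (O): bond orders sum to 2 → 0 H
  atom 10 (O): bond orders sum to 2 → 0 H
  atom 12 (O): bond orders sum to 2 → 0 H
  atom 13 (O): bond orders sum to 2 → 0 H
Lipinski HBD = 0.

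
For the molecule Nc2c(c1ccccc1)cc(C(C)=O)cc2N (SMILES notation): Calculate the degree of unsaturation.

9

Molecular formula: C14H14N2O.
DoU = (2C + 2 + N − H − X) / 2, where X is the halogen count and O/S are ignored.
    = (2·14 + 2 + 2 − 14 − 0) / 2 = 18 / 2 = 9.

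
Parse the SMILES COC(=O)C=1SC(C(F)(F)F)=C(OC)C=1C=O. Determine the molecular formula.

C9H7F3O4S

Walk through each heavy atom and fill implicit hydrogens from standard valence (C 4, N 3, O 2, S 2, halogen 1):
  atom 1: C, bond orders sum to 1 (valence 4) → 3 H
  atom 2: O, bond orders sum to 2 (valence 2) → 0 H
  atom 3: C, bond orders sum to 4 (valence 4) → 0 H
  atom 4: O, bond orders sum to 2 (valence 2) → 0 H
  atom 5: C, bond orders sum to 4 (valence 4) → 0 H
  atom 6: S, bond orders sum to 2 (valence 2) → 0 H
  atom 7: C, bond orders sum to 4 (valence 4) → 0 H
  atom 8: C, bond orders sum to 4 (valence 4) → 0 H
  atom 9: F (halogen, monovalent) → 0 H
  atom 10: F (halogen, monovalent) → 0 H
  atom 11: F (halogen, monovalent) → 0 H
  atom 12: C, bond orders sum to 4 (valence 4) → 0 H
  atom 13: O, bond orders sum to 2 (valence 2) → 0 H
  atom 14: C, bond orders sum to 1 (valence 4) → 3 H
  atom 15: C, bond orders sum to 4 (valence 4) → 0 H
  atom 16: C, bond orders sum to 3 (valence 4) → 1 H
  atom 17: O, bond orders sum to 2 (valence 2) → 0 H
Totals → C:9, H:7, F:3, O:4, S:1.
In Hill order: C9H7F3O4S.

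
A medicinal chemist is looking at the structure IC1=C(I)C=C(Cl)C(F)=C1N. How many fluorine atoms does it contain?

1

Scan the SMILES for F atoms (remember two-letter symbols like Cl and Br are single atoms).
Fluorine count: 1.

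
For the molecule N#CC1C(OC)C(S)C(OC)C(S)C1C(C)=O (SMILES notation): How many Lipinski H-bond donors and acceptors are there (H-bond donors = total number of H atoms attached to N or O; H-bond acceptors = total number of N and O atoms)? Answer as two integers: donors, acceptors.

Donors: find every N or O and count the H atoms it carries.
  atom 1 (N): bond orders sum to 3 → 0 H
  atom 5 (O): bond orders sum to 2 → 0 H
  atom 10 (O): bond orders sum to 2 → 0 H
  atom 17 (O): bond orders sum to 2 → 0 H
Lipinski HBD = 0.
Acceptors: N atoms = 1, O atoms = 3 → HBA = 4.

0, 4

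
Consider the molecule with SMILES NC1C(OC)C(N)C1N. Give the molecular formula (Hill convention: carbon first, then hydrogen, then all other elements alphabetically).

Walk through each heavy atom and fill implicit hydrogens from standard valence (C 4, N 3, O 2, S 2, halogen 1):
  atom 1: N, bond orders sum to 1 (valence 3) → 2 H
  atom 2: C, bond orders sum to 3 (valence 4) → 1 H
  atom 3: C, bond orders sum to 3 (valence 4) → 1 H
  atom 4: O, bond orders sum to 2 (valence 2) → 0 H
  atom 5: C, bond orders sum to 1 (valence 4) → 3 H
  atom 6: C, bond orders sum to 3 (valence 4) → 1 H
  atom 7: N, bond orders sum to 1 (valence 3) → 2 H
  atom 8: C, bond orders sum to 3 (valence 4) → 1 H
  atom 9: N, bond orders sum to 1 (valence 3) → 2 H
Totals → C:5, H:13, N:3, O:1.

C5H13N3O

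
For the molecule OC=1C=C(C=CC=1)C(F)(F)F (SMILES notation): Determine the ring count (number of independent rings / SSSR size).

In SMILES, each pair of matching ring-closure digits denotes one ring-closing bond; the number of such bonds equals the number of independent rings.
Ring-closure bonds here: 1.

1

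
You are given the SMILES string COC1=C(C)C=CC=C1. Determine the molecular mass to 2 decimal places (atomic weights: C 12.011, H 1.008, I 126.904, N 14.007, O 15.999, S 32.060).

122.17 g/mol

First, the molecular formula is C8H10O (counting implicit H from valence).
  C: 8 × 12.011 = 96.088
  H: 10 × 1.008 = 10.080
  O: 1 × 15.999 = 15.999
Sum: 8×12.011 + 10×1.008 + 1×15.999 = 122.167 → 122.17 g/mol.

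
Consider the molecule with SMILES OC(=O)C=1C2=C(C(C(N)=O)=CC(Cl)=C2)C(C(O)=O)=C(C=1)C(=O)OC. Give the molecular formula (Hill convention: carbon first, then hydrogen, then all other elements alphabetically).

Walk through each heavy atom and fill implicit hydrogens from standard valence (C 4, N 3, O 2, S 2, halogen 1):
  atom 1: O, bond orders sum to 1 (valence 2) → 1 H
  atom 2: C, bond orders sum to 4 (valence 4) → 0 H
  atom 3: O, bond orders sum to 2 (valence 2) → 0 H
  atom 4: C, bond orders sum to 4 (valence 4) → 0 H
  atom 5: C, bond orders sum to 4 (valence 4) → 0 H
  atom 6: C, bond orders sum to 4 (valence 4) → 0 H
  atom 7: C, bond orders sum to 4 (valence 4) → 0 H
  atom 8: C, bond orders sum to 4 (valence 4) → 0 H
  atom 9: N, bond orders sum to 1 (valence 3) → 2 H
  atom 10: O, bond orders sum to 2 (valence 2) → 0 H
  atom 11: C, bond orders sum to 3 (valence 4) → 1 H
  atom 12: C, bond orders sum to 4 (valence 4) → 0 H
  atom 13: Cl (halogen, monovalent) → 0 H
  atom 14: C, bond orders sum to 3 (valence 4) → 1 H
  atom 15: C, bond orders sum to 4 (valence 4) → 0 H
  atom 16: C, bond orders sum to 4 (valence 4) → 0 H
  atom 17: O, bond orders sum to 1 (valence 2) → 1 H
  atom 18: O, bond orders sum to 2 (valence 2) → 0 H
  atom 19: C, bond orders sum to 4 (valence 4) → 0 H
  atom 20: C, bond orders sum to 3 (valence 4) → 1 H
  atom 21: C, bond orders sum to 4 (valence 4) → 0 H
  atom 22: O, bond orders sum to 2 (valence 2) → 0 H
  atom 23: O, bond orders sum to 2 (valence 2) → 0 H
  atom 24: C, bond orders sum to 1 (valence 4) → 3 H
Totals → C:15, H:10, Cl:1, N:1, O:7.

C15H10ClNO7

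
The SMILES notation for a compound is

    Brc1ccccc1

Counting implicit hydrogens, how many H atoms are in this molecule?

Walk through each heavy atom and fill implicit hydrogens from standard valence (C 4, N 3, O 2, S 2, halogen 1); for lowercase aromatic atoms, an aromatic c carries 1 H when it has two neighbours and 0 H with three, and aromatic n carries 0 H:
  atom 1: Br (halogen, monovalent) → 0 H
  atom 2: aromatic c, 3 neighbours → 0 H
  atom 3: aromatic c, 2 neighbours → 1 H
  atom 4: aromatic c, 2 neighbours → 1 H
  atom 5: aromatic c, 2 neighbours → 1 H
  atom 6: aromatic c, 2 neighbours → 1 H
  atom 7: aromatic c, 2 neighbours → 1 H
Total hydrogens: 5.

5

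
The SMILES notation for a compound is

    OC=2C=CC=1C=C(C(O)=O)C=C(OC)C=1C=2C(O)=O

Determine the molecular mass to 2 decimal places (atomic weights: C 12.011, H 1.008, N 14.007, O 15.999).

262.22 g/mol

First, the molecular formula is C13H10O6 (counting implicit H from valence).
  C: 13 × 12.011 = 156.143
  H: 10 × 1.008 = 10.080
  O: 6 × 15.999 = 95.994
Sum: 13×12.011 + 10×1.008 + 6×15.999 = 262.217 → 262.22 g/mol.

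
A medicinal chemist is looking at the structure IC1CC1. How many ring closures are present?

1

In SMILES, each pair of matching ring-closure digits denotes one ring-closing bond; the number of such bonds equals the number of independent rings.
Ring-closure bonds here: 1.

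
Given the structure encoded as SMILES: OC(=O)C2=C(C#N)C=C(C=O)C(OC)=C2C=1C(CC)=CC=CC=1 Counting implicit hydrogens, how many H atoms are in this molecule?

Walk through each heavy atom and fill implicit hydrogens from standard valence (C 4, N 3, O 2, S 2, halogen 1):
  atom 1: O, bond orders sum to 1 (valence 2) → 1 H
  atom 2: C, bond orders sum to 4 (valence 4) → 0 H
  atom 3: O, bond orders sum to 2 (valence 2) → 0 H
  atom 4: C, bond orders sum to 4 (valence 4) → 0 H
  atom 5: C, bond orders sum to 4 (valence 4) → 0 H
  atom 6: C, bond orders sum to 4 (valence 4) → 0 H
  atom 7: N, bond orders sum to 3 (valence 3) → 0 H
  atom 8: C, bond orders sum to 3 (valence 4) → 1 H
  atom 9: C, bond orders sum to 4 (valence 4) → 0 H
  atom 10: C, bond orders sum to 3 (valence 4) → 1 H
  atom 11: O, bond orders sum to 2 (valence 2) → 0 H
  atom 12: C, bond orders sum to 4 (valence 4) → 0 H
  atom 13: O, bond orders sum to 2 (valence 2) → 0 H
  atom 14: C, bond orders sum to 1 (valence 4) → 3 H
  atom 15: C, bond orders sum to 4 (valence 4) → 0 H
  atom 16: C, bond orders sum to 4 (valence 4) → 0 H
  atom 17: C, bond orders sum to 4 (valence 4) → 0 H
  atom 18: C, bond orders sum to 2 (valence 4) → 2 H
  atom 19: C, bond orders sum to 1 (valence 4) → 3 H
  atom 20: C, bond orders sum to 3 (valence 4) → 1 H
  atom 21: C, bond orders sum to 3 (valence 4) → 1 H
  atom 22: C, bond orders sum to 3 (valence 4) → 1 H
  atom 23: C, bond orders sum to 3 (valence 4) → 1 H
Total hydrogens: 15.

15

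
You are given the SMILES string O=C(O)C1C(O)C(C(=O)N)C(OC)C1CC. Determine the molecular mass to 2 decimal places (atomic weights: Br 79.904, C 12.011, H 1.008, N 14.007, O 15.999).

231.25 g/mol

First, the molecular formula is C10H17NO5 (counting implicit H from valence).
  C: 10 × 12.011 = 120.110
  H: 17 × 1.008 = 17.136
  N: 1 × 14.007 = 14.007
  O: 5 × 15.999 = 79.995
Sum: 10×12.011 + 17×1.008 + 1×14.007 + 5×15.999 = 231.248 → 231.25 g/mol.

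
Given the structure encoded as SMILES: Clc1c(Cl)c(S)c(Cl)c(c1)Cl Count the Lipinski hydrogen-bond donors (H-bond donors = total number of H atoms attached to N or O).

Donors: find every N or O and count the H atoms it carries.
  (no N or O atoms present)
Lipinski HBD = 0.

0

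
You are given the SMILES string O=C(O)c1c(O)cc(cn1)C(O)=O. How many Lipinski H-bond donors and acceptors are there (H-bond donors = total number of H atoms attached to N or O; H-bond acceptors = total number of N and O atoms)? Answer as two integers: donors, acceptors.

3, 6

Donors: find every N or O and count the H atoms it carries.
  atom 1 (O): bond orders sum to 2 → 0 H
  atom 3 (O): bond orders sum to 1 → 1 H
  atom 6 (O): bond orders sum to 1 → 1 H
  atom 10 (N): bond orders sum to 3 → 0 H
  atom 12 (O): bond orders sum to 1 → 1 H
  atom 13 (O): bond orders sum to 2 → 0 H
Lipinski HBD = 3.
Acceptors: N atoms = 1, O atoms = 5 → HBA = 6.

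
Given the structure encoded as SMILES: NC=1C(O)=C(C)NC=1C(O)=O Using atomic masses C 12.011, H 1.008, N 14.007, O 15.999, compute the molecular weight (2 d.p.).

156.14 g/mol

First, the molecular formula is C6H8N2O3 (counting implicit H from valence).
  C: 6 × 12.011 = 72.066
  H: 8 × 1.008 = 8.064
  N: 2 × 14.007 = 28.014
  O: 3 × 15.999 = 47.997
Sum: 6×12.011 + 8×1.008 + 2×14.007 + 3×15.999 = 156.141 → 156.14 g/mol.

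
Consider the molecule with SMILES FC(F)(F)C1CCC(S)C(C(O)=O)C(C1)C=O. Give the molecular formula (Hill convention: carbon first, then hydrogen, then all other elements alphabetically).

Walk through each heavy atom and fill implicit hydrogens from standard valence (C 4, N 3, O 2, S 2, halogen 1):
  atom 1: F (halogen, monovalent) → 0 H
  atom 2: C, bond orders sum to 4 (valence 4) → 0 H
  atom 3: F (halogen, monovalent) → 0 H
  atom 4: F (halogen, monovalent) → 0 H
  atom 5: C, bond orders sum to 3 (valence 4) → 1 H
  atom 6: C, bond orders sum to 2 (valence 4) → 2 H
  atom 7: C, bond orders sum to 2 (valence 4) → 2 H
  atom 8: C, bond orders sum to 3 (valence 4) → 1 H
  atom 9: S, bond orders sum to 1 (valence 2) → 1 H
  atom 10: C, bond orders sum to 3 (valence 4) → 1 H
  atom 11: C, bond orders sum to 4 (valence 4) → 0 H
  atom 12: O, bond orders sum to 1 (valence 2) → 1 H
  atom 13: O, bond orders sum to 2 (valence 2) → 0 H
  atom 14: C, bond orders sum to 3 (valence 4) → 1 H
  atom 15: C, bond orders sum to 2 (valence 4) → 2 H
  atom 16: C, bond orders sum to 3 (valence 4) → 1 H
  atom 17: O, bond orders sum to 2 (valence 2) → 0 H
Totals → C:10, H:13, F:3, O:3, S:1.
In Hill order: C10H13F3O3S.

C10H13F3O3S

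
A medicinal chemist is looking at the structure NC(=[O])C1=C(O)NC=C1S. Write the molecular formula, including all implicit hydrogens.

Walk through each heavy atom and fill implicit hydrogens from standard valence (C 4, N 3, O 2, S 2, halogen 1):
  atom 1: N, bond orders sum to 1 (valence 3) → 2 H
  atom 2: C, bond orders sum to 4 (valence 4) → 0 H
  atom 3: O with explicit H count 0
  atom 4: C, bond orders sum to 4 (valence 4) → 0 H
  atom 5: C, bond orders sum to 4 (valence 4) → 0 H
  atom 6: O, bond orders sum to 1 (valence 2) → 1 H
  atom 7: N, bond orders sum to 2 (valence 3) → 1 H
  atom 8: C, bond orders sum to 3 (valence 4) → 1 H
  atom 9: C, bond orders sum to 4 (valence 4) → 0 H
  atom 10: S, bond orders sum to 1 (valence 2) → 1 H
Totals → C:5, H:6, N:2, O:2, S:1.

C5H6N2O2S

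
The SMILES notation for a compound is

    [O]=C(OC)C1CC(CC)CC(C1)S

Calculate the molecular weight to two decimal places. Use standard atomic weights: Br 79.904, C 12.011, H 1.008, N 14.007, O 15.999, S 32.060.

202.31 g/mol

First, the molecular formula is C10H18O2S (counting implicit H from valence).
  C: 10 × 12.011 = 120.110
  H: 18 × 1.008 = 18.144
  O: 2 × 15.999 = 31.998
  S: 1 × 32.060 = 32.060
Sum: 10×12.011 + 18×1.008 + 2×15.999 + 1×32.060 = 202.312 → 202.31 g/mol.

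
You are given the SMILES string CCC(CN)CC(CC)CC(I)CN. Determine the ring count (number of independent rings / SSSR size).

In SMILES, each pair of matching ring-closure digits denotes one ring-closing bond; the number of such bonds equals the number of independent rings.
Ring-closure bonds here: 0.

0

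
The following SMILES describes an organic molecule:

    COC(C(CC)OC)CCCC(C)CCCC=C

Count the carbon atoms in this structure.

Count every carbon token in the SMILES (each C, including those in ring-closure positions and inside branches).
Carbon count: 16.

16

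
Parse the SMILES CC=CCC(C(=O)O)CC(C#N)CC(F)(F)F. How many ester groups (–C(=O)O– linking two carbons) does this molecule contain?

0

Scan the SMILES for the ester motif — none present.
Groups that are present: 1 alkene, 1 carboxylic acid, 1 nitrile.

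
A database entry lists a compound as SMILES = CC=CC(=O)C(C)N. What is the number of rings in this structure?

In SMILES, each pair of matching ring-closure digits denotes one ring-closing bond; the number of such bonds equals the number of independent rings.
Ring-closure bonds here: 0.

0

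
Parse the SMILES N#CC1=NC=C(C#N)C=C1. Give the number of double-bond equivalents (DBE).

Molecular formula: C7H3N3.
DoU = (2C + 2 + N − H − X) / 2, where X is the halogen count and O/S are ignored.
    = (2·7 + 2 + 3 − 3 − 0) / 2 = 16 / 2 = 8.

8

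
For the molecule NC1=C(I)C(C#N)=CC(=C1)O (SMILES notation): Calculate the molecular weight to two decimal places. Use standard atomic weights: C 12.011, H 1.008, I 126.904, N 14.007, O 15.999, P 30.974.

260.03 g/mol

First, the molecular formula is C7H5IN2O (counting implicit H from valence).
  C: 7 × 12.011 = 84.077
  H: 5 × 1.008 = 5.040
  I: 1 × 126.904 = 126.904
  N: 2 × 14.007 = 28.014
  O: 1 × 15.999 = 15.999
Sum: 7×12.011 + 5×1.008 + 1×126.904 + 2×14.007 + 1×15.999 = 260.034 → 260.03 g/mol.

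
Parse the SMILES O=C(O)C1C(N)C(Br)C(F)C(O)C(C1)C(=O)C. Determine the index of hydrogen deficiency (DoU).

3

Molecular formula: C10H15BrFNO4.
DoU = (2C + 2 + N − H − X) / 2, where X is the halogen count and O/S are ignored.
    = (2·10 + 2 + 1 − 15 − 2) / 2 = 6 / 2 = 3.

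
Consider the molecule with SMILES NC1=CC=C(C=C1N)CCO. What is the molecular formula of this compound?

C8H12N2O

Walk through each heavy atom and fill implicit hydrogens from standard valence (C 4, N 3, O 2, S 2, halogen 1):
  atom 1: N, bond orders sum to 1 (valence 3) → 2 H
  atom 2: C, bond orders sum to 4 (valence 4) → 0 H
  atom 3: C, bond orders sum to 3 (valence 4) → 1 H
  atom 4: C, bond orders sum to 3 (valence 4) → 1 H
  atom 5: C, bond orders sum to 4 (valence 4) → 0 H
  atom 6: C, bond orders sum to 3 (valence 4) → 1 H
  atom 7: C, bond orders sum to 4 (valence 4) → 0 H
  atom 8: N, bond orders sum to 1 (valence 3) → 2 H
  atom 9: C, bond orders sum to 2 (valence 4) → 2 H
  atom 10: C, bond orders sum to 2 (valence 4) → 2 H
  atom 11: O, bond orders sum to 1 (valence 2) → 1 H
Totals → C:8, H:12, N:2, O:1.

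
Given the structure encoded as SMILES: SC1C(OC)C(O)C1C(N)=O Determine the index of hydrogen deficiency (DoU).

2

Degree of unsaturation = (number of rings) + (number of π bonds).
Ring closures in the SMILES: 1.
π bonds: 1 double bond (each 1 DoU) → 1 DoU from unsaturation.
Total DoU = 1 + 1 = 2.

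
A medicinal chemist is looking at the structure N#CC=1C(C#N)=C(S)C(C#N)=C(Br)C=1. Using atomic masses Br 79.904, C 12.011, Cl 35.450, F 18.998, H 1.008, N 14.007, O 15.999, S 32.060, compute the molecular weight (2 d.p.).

264.10 g/mol

First, the molecular formula is C9H2BrN3S (counting implicit H from valence).
  Br: 1 × 79.904 = 79.904
  C: 9 × 12.011 = 108.099
  H: 2 × 1.008 = 2.016
  N: 3 × 14.007 = 42.021
  S: 1 × 32.060 = 32.060
Sum: 1×79.904 + 9×12.011 + 2×1.008 + 3×14.007 + 1×32.060 = 264.100 → 264.10 g/mol.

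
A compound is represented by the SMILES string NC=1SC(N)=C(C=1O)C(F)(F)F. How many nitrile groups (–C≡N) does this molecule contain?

0

Scan the SMILES for the nitrile motif — none present.
Groups that are present: 1 hydroxyl, 2 primary amine.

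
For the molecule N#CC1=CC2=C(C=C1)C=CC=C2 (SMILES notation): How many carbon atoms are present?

11

Count every carbon token in the SMILES (each C, including those in ring-closure positions and inside branches).
Carbon count: 11.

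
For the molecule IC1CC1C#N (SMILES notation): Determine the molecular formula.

C4H4IN

Walk through each heavy atom and fill implicit hydrogens from standard valence (C 4, N 3, O 2, S 2, halogen 1):
  atom 1: I (halogen, monovalent) → 0 H
  atom 2: C, bond orders sum to 3 (valence 4) → 1 H
  atom 3: C, bond orders sum to 2 (valence 4) → 2 H
  atom 4: C, bond orders sum to 3 (valence 4) → 1 H
  atom 5: C, bond orders sum to 4 (valence 4) → 0 H
  atom 6: N, bond orders sum to 3 (valence 3) → 0 H
Totals → C:4, H:4, I:1, N:1.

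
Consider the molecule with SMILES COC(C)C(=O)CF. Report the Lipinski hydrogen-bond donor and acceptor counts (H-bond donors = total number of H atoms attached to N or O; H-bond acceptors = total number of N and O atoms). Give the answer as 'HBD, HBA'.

0, 2

Donors: find every N or O and count the H atoms it carries.
  atom 2 (O): bond orders sum to 2 → 0 H
  atom 6 (O): bond orders sum to 2 → 0 H
Lipinski HBD = 0.
Acceptors: N atoms = 0, O atoms = 2 → HBA = 2.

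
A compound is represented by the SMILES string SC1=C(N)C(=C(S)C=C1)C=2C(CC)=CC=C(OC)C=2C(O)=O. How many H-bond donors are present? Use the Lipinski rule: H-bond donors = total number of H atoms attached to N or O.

Donors: find every N or O and count the H atoms it carries.
  atom 4 (N): bond orders sum to 1 → 2 H
  atom 17 (O): bond orders sum to 2 → 0 H
  atom 21 (O): bond orders sum to 1 → 1 H
  atom 22 (O): bond orders sum to 2 → 0 H
Lipinski HBD = 3.

3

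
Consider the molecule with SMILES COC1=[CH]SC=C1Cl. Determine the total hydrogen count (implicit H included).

Walk through each heavy atom and fill implicit hydrogens from standard valence (C 4, N 3, O 2, S 2, halogen 1):
  atom 1: C, bond orders sum to 1 (valence 4) → 3 H
  atom 2: O, bond orders sum to 2 (valence 2) → 0 H
  atom 3: C, bond orders sum to 4 (valence 4) → 0 H
  atom 4: C with explicit H count 1
  atom 5: S, bond orders sum to 2 (valence 2) → 0 H
  atom 6: C, bond orders sum to 3 (valence 4) → 1 H
  atom 7: C, bond orders sum to 4 (valence 4) → 0 H
  atom 8: Cl (halogen, monovalent) → 0 H
Total hydrogens: 5.

5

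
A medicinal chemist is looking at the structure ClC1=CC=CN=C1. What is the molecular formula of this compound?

C5H4ClN

Walk through each heavy atom and fill implicit hydrogens from standard valence (C 4, N 3, O 2, S 2, halogen 1):
  atom 1: Cl (halogen, monovalent) → 0 H
  atom 2: C, bond orders sum to 4 (valence 4) → 0 H
  atom 3: C, bond orders sum to 3 (valence 4) → 1 H
  atom 4: C, bond orders sum to 3 (valence 4) → 1 H
  atom 5: C, bond orders sum to 3 (valence 4) → 1 H
  atom 6: N, bond orders sum to 3 (valence 3) → 0 H
  atom 7: C, bond orders sum to 3 (valence 4) → 1 H
Totals → C:5, H:4, Cl:1, N:1.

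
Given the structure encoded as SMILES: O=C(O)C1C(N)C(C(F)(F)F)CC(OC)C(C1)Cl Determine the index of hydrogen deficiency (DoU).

2

Molecular formula: C10H15ClF3NO3.
DoU = (2C + 2 + N − H − X) / 2, where X is the halogen count and O/S are ignored.
    = (2·10 + 2 + 1 − 15 − 4) / 2 = 4 / 2 = 2.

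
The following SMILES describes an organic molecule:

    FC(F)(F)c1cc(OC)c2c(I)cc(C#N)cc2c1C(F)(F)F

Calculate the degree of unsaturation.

9

Molecular formula: C14H6F6INO.
DoU = (2C + 2 + N − H − X) / 2, where X is the halogen count and O/S are ignored.
    = (2·14 + 2 + 1 − 6 − 7) / 2 = 18 / 2 = 9.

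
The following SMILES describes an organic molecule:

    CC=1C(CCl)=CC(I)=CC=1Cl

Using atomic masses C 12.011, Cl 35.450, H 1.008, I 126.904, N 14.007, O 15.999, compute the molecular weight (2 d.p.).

300.95 g/mol

First, the molecular formula is C8H7Cl2I (counting implicit H from valence).
  C: 8 × 12.011 = 96.088
  Cl: 2 × 35.450 = 70.900
  H: 7 × 1.008 = 7.056
  I: 1 × 126.904 = 126.904
Sum: 8×12.011 + 2×35.450 + 7×1.008 + 1×126.904 = 300.948 → 300.95 g/mol.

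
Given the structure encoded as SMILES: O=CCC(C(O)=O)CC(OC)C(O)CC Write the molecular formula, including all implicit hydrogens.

C10H18O5

Walk through each heavy atom and fill implicit hydrogens from standard valence (C 4, N 3, O 2, S 2, halogen 1):
  atom 1: O, bond orders sum to 2 (valence 2) → 0 H
  atom 2: C, bond orders sum to 3 (valence 4) → 1 H
  atom 3: C, bond orders sum to 2 (valence 4) → 2 H
  atom 4: C, bond orders sum to 3 (valence 4) → 1 H
  atom 5: C, bond orders sum to 4 (valence 4) → 0 H
  atom 6: O, bond orders sum to 1 (valence 2) → 1 H
  atom 7: O, bond orders sum to 2 (valence 2) → 0 H
  atom 8: C, bond orders sum to 2 (valence 4) → 2 H
  atom 9: C, bond orders sum to 3 (valence 4) → 1 H
  atom 10: O, bond orders sum to 2 (valence 2) → 0 H
  atom 11: C, bond orders sum to 1 (valence 4) → 3 H
  atom 12: C, bond orders sum to 3 (valence 4) → 1 H
  atom 13: O, bond orders sum to 1 (valence 2) → 1 H
  atom 14: C, bond orders sum to 2 (valence 4) → 2 H
  atom 15: C, bond orders sum to 1 (valence 4) → 3 H
Totals → C:10, H:18, O:5.
In Hill order: C10H18O5.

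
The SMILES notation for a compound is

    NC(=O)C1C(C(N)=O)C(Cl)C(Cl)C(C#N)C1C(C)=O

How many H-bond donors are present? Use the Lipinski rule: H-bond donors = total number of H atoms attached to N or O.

Donors: find every N or O and count the H atoms it carries.
  atom 1 (N): bond orders sum to 1 → 2 H
  atom 3 (O): bond orders sum to 2 → 0 H
  atom 7 (N): bond orders sum to 1 → 2 H
  atom 8 (O): bond orders sum to 2 → 0 H
  atom 15 (N): bond orders sum to 3 → 0 H
  atom 19 (O): bond orders sum to 2 → 0 H
Lipinski HBD = 4.

4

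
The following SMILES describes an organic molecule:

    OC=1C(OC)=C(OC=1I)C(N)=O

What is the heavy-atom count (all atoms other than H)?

Every atom symbol written in the SMILES (organic subset) is one heavy atom; implicit H are not written.
Heavy atoms by element → C:6, I:1, N:1, O:4.
Total: 12.

12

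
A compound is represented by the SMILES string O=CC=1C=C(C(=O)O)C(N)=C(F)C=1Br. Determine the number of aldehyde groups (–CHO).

The aldehyde motif appears at heavy-atom position 2 in the SMILES.
Other groups present: 1 carboxylic acid, 1 primary amine.
Aldehyde count: 1.

1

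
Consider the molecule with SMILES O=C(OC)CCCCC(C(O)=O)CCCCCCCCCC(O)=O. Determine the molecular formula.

Walk through each heavy atom and fill implicit hydrogens from standard valence (C 4, N 3, O 2, S 2, halogen 1):
  atom 1: O, bond orders sum to 2 (valence 2) → 0 H
  atom 2: C, bond orders sum to 4 (valence 4) → 0 H
  atom 3: O, bond orders sum to 2 (valence 2) → 0 H
  atom 4: C, bond orders sum to 1 (valence 4) → 3 H
  atom 5: C, bond orders sum to 2 (valence 4) → 2 H
  atom 6: C, bond orders sum to 2 (valence 4) → 2 H
  atom 7: C, bond orders sum to 2 (valence 4) → 2 H
  atom 8: C, bond orders sum to 2 (valence 4) → 2 H
  atom 9: C, bond orders sum to 3 (valence 4) → 1 H
  atom 10: C, bond orders sum to 4 (valence 4) → 0 H
  atom 11: O, bond orders sum to 1 (valence 2) → 1 H
  atom 12: O, bond orders sum to 2 (valence 2) → 0 H
  atom 13: C, bond orders sum to 2 (valence 4) → 2 H
  atom 14: C, bond orders sum to 2 (valence 4) → 2 H
  atom 15: C, bond orders sum to 2 (valence 4) → 2 H
  atom 16: C, bond orders sum to 2 (valence 4) → 2 H
  atom 17: C, bond orders sum to 2 (valence 4) → 2 H
  atom 18: C, bond orders sum to 2 (valence 4) → 2 H
  atom 19: C, bond orders sum to 2 (valence 4) → 2 H
  atom 20: C, bond orders sum to 2 (valence 4) → 2 H
  atom 21: C, bond orders sum to 2 (valence 4) → 2 H
  atom 22: C, bond orders sum to 4 (valence 4) → 0 H
  atom 23: O, bond orders sum to 1 (valence 2) → 1 H
  atom 24: O, bond orders sum to 2 (valence 2) → 0 H
Totals → C:18, H:32, O:6.

C18H32O6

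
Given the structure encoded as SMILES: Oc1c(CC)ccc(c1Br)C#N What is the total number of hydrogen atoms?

8

Walk through each heavy atom and fill implicit hydrogens from standard valence (C 4, N 3, O 2, S 2, halogen 1); for lowercase aromatic atoms, an aromatic c carries 1 H when it has two neighbours and 0 H with three, and aromatic n carries 0 H:
  atom 1: O, bond orders sum to 1 (valence 2) → 1 H
  atom 2: aromatic c, 3 neighbours → 0 H
  atom 3: aromatic c, 3 neighbours → 0 H
  atom 4: C, bond orders sum to 2 (valence 4) → 2 H
  atom 5: C, bond orders sum to 1 (valence 4) → 3 H
  atom 6: aromatic c, 2 neighbours → 1 H
  atom 7: aromatic c, 2 neighbours → 1 H
  atom 8: aromatic c, 3 neighbours → 0 H
  atom 9: aromatic c, 3 neighbours → 0 H
  atom 10: Br (halogen, monovalent) → 0 H
  atom 11: C, bond orders sum to 4 (valence 4) → 0 H
  atom 12: N, bond orders sum to 3 (valence 3) → 0 H
Total hydrogens: 8.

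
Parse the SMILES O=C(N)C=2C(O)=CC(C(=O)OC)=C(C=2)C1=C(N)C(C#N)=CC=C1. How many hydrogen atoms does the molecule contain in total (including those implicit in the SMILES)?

Walk through each heavy atom and fill implicit hydrogens from standard valence (C 4, N 3, O 2, S 2, halogen 1):
  atom 1: O, bond orders sum to 2 (valence 2) → 0 H
  atom 2: C, bond orders sum to 4 (valence 4) → 0 H
  atom 3: N, bond orders sum to 1 (valence 3) → 2 H
  atom 4: C, bond orders sum to 4 (valence 4) → 0 H
  atom 5: C, bond orders sum to 4 (valence 4) → 0 H
  atom 6: O, bond orders sum to 1 (valence 2) → 1 H
  atom 7: C, bond orders sum to 3 (valence 4) → 1 H
  atom 8: C, bond orders sum to 4 (valence 4) → 0 H
  atom 9: C, bond orders sum to 4 (valence 4) → 0 H
  atom 10: O, bond orders sum to 2 (valence 2) → 0 H
  atom 11: O, bond orders sum to 2 (valence 2) → 0 H
  atom 12: C, bond orders sum to 1 (valence 4) → 3 H
  atom 13: C, bond orders sum to 4 (valence 4) → 0 H
  atom 14: C, bond orders sum to 3 (valence 4) → 1 H
  atom 15: C, bond orders sum to 4 (valence 4) → 0 H
  atom 16: C, bond orders sum to 4 (valence 4) → 0 H
  atom 17: N, bond orders sum to 1 (valence 3) → 2 H
  atom 18: C, bond orders sum to 4 (valence 4) → 0 H
  atom 19: C, bond orders sum to 4 (valence 4) → 0 H
  atom 20: N, bond orders sum to 3 (valence 3) → 0 H
  atom 21: C, bond orders sum to 3 (valence 4) → 1 H
  atom 22: C, bond orders sum to 3 (valence 4) → 1 H
  atom 23: C, bond orders sum to 3 (valence 4) → 1 H
Total hydrogens: 13.

13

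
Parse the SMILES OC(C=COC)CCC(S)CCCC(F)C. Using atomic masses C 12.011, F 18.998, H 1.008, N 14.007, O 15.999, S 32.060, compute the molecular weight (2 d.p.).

250.37 g/mol

First, the molecular formula is C12H23FO2S (counting implicit H from valence).
  C: 12 × 12.011 = 144.132
  F: 1 × 18.998 = 18.998
  H: 23 × 1.008 = 23.184
  O: 2 × 15.999 = 31.998
  S: 1 × 32.060 = 32.060
Sum: 12×12.011 + 1×18.998 + 23×1.008 + 2×15.999 + 1×32.060 = 250.372 → 250.37 g/mol.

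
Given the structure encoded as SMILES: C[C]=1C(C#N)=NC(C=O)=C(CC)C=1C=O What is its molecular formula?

C11H10N2O2

Walk through each heavy atom and fill implicit hydrogens from standard valence (C 4, N 3, O 2, S 2, halogen 1):
  atom 1: C, bond orders sum to 1 (valence 4) → 3 H
  atom 2: C with explicit H count 0
  atom 3: C, bond orders sum to 4 (valence 4) → 0 H
  atom 4: C, bond orders sum to 4 (valence 4) → 0 H
  atom 5: N, bond orders sum to 3 (valence 3) → 0 H
  atom 6: N, bond orders sum to 3 (valence 3) → 0 H
  atom 7: C, bond orders sum to 4 (valence 4) → 0 H
  atom 8: C, bond orders sum to 3 (valence 4) → 1 H
  atom 9: O, bond orders sum to 2 (valence 2) → 0 H
  atom 10: C, bond orders sum to 4 (valence 4) → 0 H
  atom 11: C, bond orders sum to 2 (valence 4) → 2 H
  atom 12: C, bond orders sum to 1 (valence 4) → 3 H
  atom 13: C, bond orders sum to 4 (valence 4) → 0 H
  atom 14: C, bond orders sum to 3 (valence 4) → 1 H
  atom 15: O, bond orders sum to 2 (valence 2) → 0 H
Totals → C:11, H:10, N:2, O:2.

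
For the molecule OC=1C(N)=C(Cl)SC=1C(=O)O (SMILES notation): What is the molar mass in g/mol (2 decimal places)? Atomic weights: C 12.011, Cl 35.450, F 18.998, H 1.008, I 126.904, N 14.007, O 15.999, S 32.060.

First, the molecular formula is C5H4ClNO3S (counting implicit H from valence).
  C: 5 × 12.011 = 60.055
  Cl: 1 × 35.450 = 35.450
  H: 4 × 1.008 = 4.032
  N: 1 × 14.007 = 14.007
  O: 3 × 15.999 = 47.997
  S: 1 × 32.060 = 32.060
Sum: 5×12.011 + 1×35.450 + 4×1.008 + 1×14.007 + 3×15.999 + 1×32.060 = 193.601 → 193.60 g/mol.

193.60 g/mol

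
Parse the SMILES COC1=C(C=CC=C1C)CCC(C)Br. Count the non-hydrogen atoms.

14

Every atom symbol written in the SMILES (organic subset) is one heavy atom; implicit H are not written.
Heavy atoms by element → Br:1, C:12, O:1.
Total: 14.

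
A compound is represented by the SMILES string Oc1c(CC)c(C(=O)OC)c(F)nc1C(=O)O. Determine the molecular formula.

C10H10FNO5

Walk through each heavy atom and fill implicit hydrogens from standard valence (C 4, N 3, O 2, S 2, halogen 1); for lowercase aromatic atoms, an aromatic c carries 1 H when it has two neighbours and 0 H with three, and aromatic n carries 0 H:
  atom 1: O, bond orders sum to 1 (valence 2) → 1 H
  atom 2: aromatic c, 3 neighbours → 0 H
  atom 3: aromatic c, 3 neighbours → 0 H
  atom 4: C, bond orders sum to 2 (valence 4) → 2 H
  atom 5: C, bond orders sum to 1 (valence 4) → 3 H
  atom 6: aromatic c, 3 neighbours → 0 H
  atom 7: C, bond orders sum to 4 (valence 4) → 0 H
  atom 8: O, bond orders sum to 2 (valence 2) → 0 H
  atom 9: O, bond orders sum to 2 (valence 2) → 0 H
  atom 10: C, bond orders sum to 1 (valence 4) → 3 H
  atom 11: aromatic c, 3 neighbours → 0 H
  atom 12: F (halogen, monovalent) → 0 H
  atom 13: aromatic n, 2 neighbours → 0 H
  atom 14: aromatic c, 3 neighbours → 0 H
  atom 15: C, bond orders sum to 4 (valence 4) → 0 H
  atom 16: O, bond orders sum to 2 (valence 2) → 0 H
  atom 17: O, bond orders sum to 1 (valence 2) → 1 H
Totals → C:10, H:10, F:1, N:1, O:5.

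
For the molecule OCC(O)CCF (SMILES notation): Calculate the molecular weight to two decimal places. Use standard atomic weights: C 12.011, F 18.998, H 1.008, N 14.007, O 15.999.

108.11 g/mol

First, the molecular formula is C4H9FO2 (counting implicit H from valence).
  C: 4 × 12.011 = 48.044
  F: 1 × 18.998 = 18.998
  H: 9 × 1.008 = 9.072
  O: 2 × 15.999 = 31.998
Sum: 4×12.011 + 1×18.998 + 9×1.008 + 2×15.999 = 108.112 → 108.11 g/mol.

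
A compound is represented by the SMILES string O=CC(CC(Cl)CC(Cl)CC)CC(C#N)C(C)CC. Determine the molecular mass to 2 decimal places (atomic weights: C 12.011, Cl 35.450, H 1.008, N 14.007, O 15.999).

First, the molecular formula is C15H25Cl2NO (counting implicit H from valence).
  C: 15 × 12.011 = 180.165
  Cl: 2 × 35.450 = 70.900
  H: 25 × 1.008 = 25.200
  N: 1 × 14.007 = 14.007
  O: 1 × 15.999 = 15.999
Sum: 15×12.011 + 2×35.450 + 25×1.008 + 1×14.007 + 1×15.999 = 306.271 → 306.27 g/mol.

306.27 g/mol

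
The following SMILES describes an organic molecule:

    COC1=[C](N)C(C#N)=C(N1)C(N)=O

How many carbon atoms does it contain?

Count every carbon token in the SMILES (each C, including those in ring-closure positions and inside branches).
Carbon count: 7.

7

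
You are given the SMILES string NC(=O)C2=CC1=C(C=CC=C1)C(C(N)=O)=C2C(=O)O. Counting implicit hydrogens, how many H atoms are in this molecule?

10

Walk through each heavy atom and fill implicit hydrogens from standard valence (C 4, N 3, O 2, S 2, halogen 1):
  atom 1: N, bond orders sum to 1 (valence 3) → 2 H
  atom 2: C, bond orders sum to 4 (valence 4) → 0 H
  atom 3: O, bond orders sum to 2 (valence 2) → 0 H
  atom 4: C, bond orders sum to 4 (valence 4) → 0 H
  atom 5: C, bond orders sum to 3 (valence 4) → 1 H
  atom 6: C, bond orders sum to 4 (valence 4) → 0 H
  atom 7: C, bond orders sum to 4 (valence 4) → 0 H
  atom 8: C, bond orders sum to 3 (valence 4) → 1 H
  atom 9: C, bond orders sum to 3 (valence 4) → 1 H
  atom 10: C, bond orders sum to 3 (valence 4) → 1 H
  atom 11: C, bond orders sum to 3 (valence 4) → 1 H
  atom 12: C, bond orders sum to 4 (valence 4) → 0 H
  atom 13: C, bond orders sum to 4 (valence 4) → 0 H
  atom 14: N, bond orders sum to 1 (valence 3) → 2 H
  atom 15: O, bond orders sum to 2 (valence 2) → 0 H
  atom 16: C, bond orders sum to 4 (valence 4) → 0 H
  atom 17: C, bond orders sum to 4 (valence 4) → 0 H
  atom 18: O, bond orders sum to 2 (valence 2) → 0 H
  atom 19: O, bond orders sum to 1 (valence 2) → 1 H
Total hydrogens: 10.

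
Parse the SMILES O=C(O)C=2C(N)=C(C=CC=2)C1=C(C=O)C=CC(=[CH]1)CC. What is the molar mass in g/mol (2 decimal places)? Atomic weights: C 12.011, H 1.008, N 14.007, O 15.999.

269.30 g/mol

First, the molecular formula is C16H15NO3 (counting implicit H from valence).
  C: 16 × 12.011 = 192.176
  H: 15 × 1.008 = 15.120
  N: 1 × 14.007 = 14.007
  O: 3 × 15.999 = 47.997
Sum: 16×12.011 + 15×1.008 + 1×14.007 + 3×15.999 = 269.300 → 269.30 g/mol.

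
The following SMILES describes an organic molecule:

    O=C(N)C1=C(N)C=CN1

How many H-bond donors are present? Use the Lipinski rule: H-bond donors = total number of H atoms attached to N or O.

Donors: find every N or O and count the H atoms it carries.
  atom 1 (O): bond orders sum to 2 → 0 H
  atom 3 (N): bond orders sum to 1 → 2 H
  atom 6 (N): bond orders sum to 1 → 2 H
  atom 9 (N): bond orders sum to 2 → 1 H
Lipinski HBD = 5.

5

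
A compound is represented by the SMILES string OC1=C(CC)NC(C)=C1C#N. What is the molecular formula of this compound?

C8H10N2O

Walk through each heavy atom and fill implicit hydrogens from standard valence (C 4, N 3, O 2, S 2, halogen 1):
  atom 1: O, bond orders sum to 1 (valence 2) → 1 H
  atom 2: C, bond orders sum to 4 (valence 4) → 0 H
  atom 3: C, bond orders sum to 4 (valence 4) → 0 H
  atom 4: C, bond orders sum to 2 (valence 4) → 2 H
  atom 5: C, bond orders sum to 1 (valence 4) → 3 H
  atom 6: N, bond orders sum to 2 (valence 3) → 1 H
  atom 7: C, bond orders sum to 4 (valence 4) → 0 H
  atom 8: C, bond orders sum to 1 (valence 4) → 3 H
  atom 9: C, bond orders sum to 4 (valence 4) → 0 H
  atom 10: C, bond orders sum to 4 (valence 4) → 0 H
  atom 11: N, bond orders sum to 3 (valence 3) → 0 H
Totals → C:8, H:10, N:2, O:1.
In Hill order: C8H10N2O.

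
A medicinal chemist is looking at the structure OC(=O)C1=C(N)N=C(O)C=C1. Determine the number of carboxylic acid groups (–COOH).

1

The carboxylic acid motif appears at heavy-atom position 2 in the SMILES.
Other groups present: 1 hydroxyl, 1 primary amine.
Carboxylic acid count: 1.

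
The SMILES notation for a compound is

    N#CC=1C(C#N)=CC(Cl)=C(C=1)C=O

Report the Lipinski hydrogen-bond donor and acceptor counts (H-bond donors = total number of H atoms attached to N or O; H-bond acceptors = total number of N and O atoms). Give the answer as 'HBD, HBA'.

0, 3

Donors: find every N or O and count the H atoms it carries.
  atom 1 (N): bond orders sum to 3 → 0 H
  atom 6 (N): bond orders sum to 3 → 0 H
  atom 13 (O): bond orders sum to 2 → 0 H
Lipinski HBD = 0.
Acceptors: N atoms = 2, O atoms = 1 → HBA = 3.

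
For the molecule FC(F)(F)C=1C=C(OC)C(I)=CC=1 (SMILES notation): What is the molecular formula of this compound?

C8H6F3IO

Walk through each heavy atom and fill implicit hydrogens from standard valence (C 4, N 3, O 2, S 2, halogen 1):
  atom 1: F (halogen, monovalent) → 0 H
  atom 2: C, bond orders sum to 4 (valence 4) → 0 H
  atom 3: F (halogen, monovalent) → 0 H
  atom 4: F (halogen, monovalent) → 0 H
  atom 5: C, bond orders sum to 4 (valence 4) → 0 H
  atom 6: C, bond orders sum to 3 (valence 4) → 1 H
  atom 7: C, bond orders sum to 4 (valence 4) → 0 H
  atom 8: O, bond orders sum to 2 (valence 2) → 0 H
  atom 9: C, bond orders sum to 1 (valence 4) → 3 H
  atom 10: C, bond orders sum to 4 (valence 4) → 0 H
  atom 11: I (halogen, monovalent) → 0 H
  atom 12: C, bond orders sum to 3 (valence 4) → 1 H
  atom 13: C, bond orders sum to 3 (valence 4) → 1 H
Totals → C:8, H:6, F:3, I:1, O:1.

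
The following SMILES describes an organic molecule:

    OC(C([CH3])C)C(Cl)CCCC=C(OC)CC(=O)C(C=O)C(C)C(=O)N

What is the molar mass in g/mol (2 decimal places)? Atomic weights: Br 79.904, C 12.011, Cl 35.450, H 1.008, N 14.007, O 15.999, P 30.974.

First, the molecular formula is C18H30ClNO5 (counting implicit H from valence).
  C: 18 × 12.011 = 216.198
  Cl: 1 × 35.450 = 35.450
  H: 30 × 1.008 = 30.240
  N: 1 × 14.007 = 14.007
  O: 5 × 15.999 = 79.995
Sum: 18×12.011 + 1×35.450 + 30×1.008 + 1×14.007 + 5×15.999 = 375.890 → 375.89 g/mol.

375.89 g/mol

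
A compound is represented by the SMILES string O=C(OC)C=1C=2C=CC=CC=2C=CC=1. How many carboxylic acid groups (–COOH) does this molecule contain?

Scan the SMILES for the carboxylic acid motif — none present.
Groups that are present: 1 ester.

0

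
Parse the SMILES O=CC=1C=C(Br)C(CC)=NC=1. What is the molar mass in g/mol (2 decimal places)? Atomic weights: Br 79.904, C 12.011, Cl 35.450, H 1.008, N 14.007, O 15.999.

First, the molecular formula is C8H8BrNO (counting implicit H from valence).
  Br: 1 × 79.904 = 79.904
  C: 8 × 12.011 = 96.088
  H: 8 × 1.008 = 8.064
  N: 1 × 14.007 = 14.007
  O: 1 × 15.999 = 15.999
Sum: 1×79.904 + 8×12.011 + 8×1.008 + 1×14.007 + 1×15.999 = 214.062 → 214.06 g/mol.

214.06 g/mol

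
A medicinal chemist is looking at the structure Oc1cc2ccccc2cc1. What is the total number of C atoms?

10

Count every carbon token in the SMILES (each C, including those in ring-closure positions and inside branches).
Carbon count: 10.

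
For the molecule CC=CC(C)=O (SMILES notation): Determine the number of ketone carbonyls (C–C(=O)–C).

1

The ketone motif appears at heavy-atom position 4 in the SMILES.
Other groups present: 1 alkene.
Ketone count: 1.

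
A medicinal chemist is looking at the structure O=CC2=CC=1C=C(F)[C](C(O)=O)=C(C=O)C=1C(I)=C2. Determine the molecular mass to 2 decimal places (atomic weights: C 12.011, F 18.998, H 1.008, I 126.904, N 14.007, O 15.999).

First, the molecular formula is C13H6FIO4 (counting implicit H from valence).
  C: 13 × 12.011 = 156.143
  F: 1 × 18.998 = 18.998
  H: 6 × 1.008 = 6.048
  I: 1 × 126.904 = 126.904
  O: 4 × 15.999 = 63.996
Sum: 13×12.011 + 1×18.998 + 6×1.008 + 1×126.904 + 4×15.999 = 372.089 → 372.09 g/mol.

372.09 g/mol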